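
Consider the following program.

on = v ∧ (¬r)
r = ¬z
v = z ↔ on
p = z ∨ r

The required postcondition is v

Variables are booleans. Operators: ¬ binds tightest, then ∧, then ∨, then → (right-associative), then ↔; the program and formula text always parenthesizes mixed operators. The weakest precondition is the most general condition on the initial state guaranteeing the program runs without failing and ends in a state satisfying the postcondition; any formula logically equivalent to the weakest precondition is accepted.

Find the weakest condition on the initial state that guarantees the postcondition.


Working backward. After the program, v must hold.
Before p := z ∨ r: v
Before v := z ↔ on: z ↔ on
Before r := ¬z: z ↔ on
Before on := v ∧ (¬r): z ↔ (v ∧ (¬r))
Answer: WP = z ↔ (v ∧ (¬r))


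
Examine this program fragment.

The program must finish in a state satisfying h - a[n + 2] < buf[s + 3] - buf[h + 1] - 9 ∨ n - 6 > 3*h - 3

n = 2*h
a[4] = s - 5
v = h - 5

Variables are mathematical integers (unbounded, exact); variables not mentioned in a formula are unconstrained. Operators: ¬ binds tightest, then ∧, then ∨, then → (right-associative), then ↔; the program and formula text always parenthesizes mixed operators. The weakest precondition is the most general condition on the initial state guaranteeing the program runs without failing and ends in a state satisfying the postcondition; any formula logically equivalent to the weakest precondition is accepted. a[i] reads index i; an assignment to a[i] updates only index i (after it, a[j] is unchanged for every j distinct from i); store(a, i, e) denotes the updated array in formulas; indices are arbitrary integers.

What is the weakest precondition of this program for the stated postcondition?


Working backward. After the program, the postcondition h - a[n + 2] < buf[s + 3] - buf[h + 1] - 9 ∨ n - 6 > 3*h - 3 must hold; in canonical form it is buf[h + 1] + h < a[n + 2] + buf[s + 3] - 9 ∨ n > 3*h + 3.
Before v := h - 5: buf[h + 1] + h < a[n + 2] + buf[s + 3] - 9 ∨ n > 3*h + 3
Before a[4] := s - 5: buf[h + 1] + h < buf[s + 3] + store(a, 4, s - 5)[n + 2] - 9 ∨ n > 3*h + 3
Before n := 2*h: buf[h + 1] + h < buf[s + 3] + store(a, 4, s - 5)[2*h + 2] - 9 ∨ h < -3
Answer: WP = buf[h + 1] + h < buf[s + 3] + store(a, 4, s - 5)[2*h + 2] - 9 ∨ h < -3


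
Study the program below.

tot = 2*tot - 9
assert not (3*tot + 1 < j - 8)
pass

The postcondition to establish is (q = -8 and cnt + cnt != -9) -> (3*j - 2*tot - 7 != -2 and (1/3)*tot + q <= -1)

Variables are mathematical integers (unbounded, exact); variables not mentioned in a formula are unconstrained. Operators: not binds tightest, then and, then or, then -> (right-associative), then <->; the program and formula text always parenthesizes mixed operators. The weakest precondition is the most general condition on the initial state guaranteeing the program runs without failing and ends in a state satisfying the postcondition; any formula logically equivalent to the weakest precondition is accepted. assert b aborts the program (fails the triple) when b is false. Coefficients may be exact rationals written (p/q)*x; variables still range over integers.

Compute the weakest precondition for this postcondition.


Working backward. After the program, the postcondition (q = -8 and cnt + cnt != -9) -> (3*j - 2*tot - 7 != -2 and (1/3)*tot + q <= -1) must hold; in canonical form it is (q = -8 and 2*cnt != -9) -> (3*j != 2*tot + 5 and q + (1/3)*tot <= -1).
Before skip: (q = -8 and 2*cnt != -9) -> (3*j != 2*tot + 5 and q + (1/3)*tot <= -1)
Before assert not (3*tot + 1 < j - 8): (not (3*tot < j - 9)) and ((q = -8 and 2*cnt != -9) -> (3*j != 2*tot + 5 and q + (1/3)*tot <= -1))
Before tot := 2*tot - 9: (not (6*tot < j + 18)) and ((q = -8 and 2*cnt != -9) -> (3*j != 4*tot - 13 and q + (2/3)*tot <= 2))
Answer: WP = (not (6*tot < j + 18)) and ((q = -8 and 2*cnt != -9) -> (3*j != 4*tot - 13 and q + (2/3)*tot <= 2))


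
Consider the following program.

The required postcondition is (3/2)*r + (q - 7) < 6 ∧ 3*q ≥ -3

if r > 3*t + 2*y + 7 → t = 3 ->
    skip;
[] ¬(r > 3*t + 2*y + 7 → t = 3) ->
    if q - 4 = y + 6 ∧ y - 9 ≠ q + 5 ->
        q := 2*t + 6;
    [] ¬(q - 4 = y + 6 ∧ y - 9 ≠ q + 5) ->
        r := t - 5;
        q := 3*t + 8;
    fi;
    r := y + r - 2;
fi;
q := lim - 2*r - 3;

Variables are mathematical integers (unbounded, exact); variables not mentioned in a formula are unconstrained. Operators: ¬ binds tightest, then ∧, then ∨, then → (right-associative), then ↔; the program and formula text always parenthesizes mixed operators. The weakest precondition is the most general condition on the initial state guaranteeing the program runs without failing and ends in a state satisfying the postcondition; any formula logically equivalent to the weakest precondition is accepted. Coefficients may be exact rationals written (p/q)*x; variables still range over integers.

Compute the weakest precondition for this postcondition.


Working backward. After the program, the postcondition (3/2)*r + (q - 7) < 6 ∧ 3*q ≥ -3 must hold; in canonical form it is q + (3/2)*r < 13 ∧ 3*q ≥ -3.
Before q := lim - 2*r - 3: lim < (1/2)*r + 16 ∧ 3*lim ≥ 6*r + 6
Then branch requires lim < (1/2)*r + 16 ∧ 3*lim ≥ 6*r + 6; else branch requires ((q = y + 10 ∧ y ≠ q + 14) → (lim < (1/2)*r + (1/2)*y + 15 ∧ 3*lim ≥ 6*r + 6*y - 6)) ∧ ((¬(q = y + 10 ∧ y ≠ q + 14)) → (lim < (1/2)*t + (1/2)*y + 25/2 ∧ 3*lim ≥ 6*t + 6*y - 36)).
Before the if: ((r > 3*t + 2*y + 7 → t = 3) → (lim < (1/2)*r + 16 ∧ 3*lim ≥ 6*r + 6)) ∧ ((¬(r > 3*t + 2*y + 7 → t = 3)) → (((q = y + 10 ∧ y ≠ q + 14) → (lim < (1/2)*r + (1/2)*y + 15 ∧ 3*lim ≥ 6*r + 6*y - 6)) ∧ ((¬(q = y + 10 ∧ y ≠ q + 14)) → (lim < (1/2)*t + (1/2)*y + 25/2 ∧ 3*lim ≥ 6*t + 6*y - 36))))
Answer: WP = ((r > 3*t + 2*y + 7 → t = 3) → (lim < (1/2)*r + 16 ∧ 3*lim ≥ 6*r + 6)) ∧ ((¬(r > 3*t + 2*y + 7 → t = 3)) → (((q = y + 10 ∧ y ≠ q + 14) → (lim < (1/2)*r + (1/2)*y + 15 ∧ 3*lim ≥ 6*r + 6*y - 6)) ∧ ((¬(q = y + 10 ∧ y ≠ q + 14)) → (lim < (1/2)*t + (1/2)*y + 25/2 ∧ 3*lim ≥ 6*t + 6*y - 36))))


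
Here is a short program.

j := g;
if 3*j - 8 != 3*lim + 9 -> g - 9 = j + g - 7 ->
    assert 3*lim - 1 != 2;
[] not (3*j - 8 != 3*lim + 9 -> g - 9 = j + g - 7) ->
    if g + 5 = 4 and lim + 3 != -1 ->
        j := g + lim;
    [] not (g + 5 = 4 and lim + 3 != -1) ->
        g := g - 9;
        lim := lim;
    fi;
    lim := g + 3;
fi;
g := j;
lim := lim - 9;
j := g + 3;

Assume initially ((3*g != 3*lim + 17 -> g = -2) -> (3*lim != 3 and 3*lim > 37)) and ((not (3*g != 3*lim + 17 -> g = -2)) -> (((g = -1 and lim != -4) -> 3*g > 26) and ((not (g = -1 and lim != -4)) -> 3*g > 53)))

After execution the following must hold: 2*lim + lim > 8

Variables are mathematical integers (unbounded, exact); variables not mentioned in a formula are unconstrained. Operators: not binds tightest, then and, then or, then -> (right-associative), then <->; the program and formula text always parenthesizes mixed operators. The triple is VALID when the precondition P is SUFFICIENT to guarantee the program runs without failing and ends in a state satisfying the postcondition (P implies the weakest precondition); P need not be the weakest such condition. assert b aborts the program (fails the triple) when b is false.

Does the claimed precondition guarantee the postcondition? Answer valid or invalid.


Working backward. After the program, the postcondition 2*lim + lim > 8 must hold; in canonical form it is 3*lim > 8.
Before j := g + 3: 3*lim > 8
Before lim := lim - 9: 3*lim > 35
Before g := j: 3*lim > 35
Then branch requires 3*lim != 3 and 3*lim > 35; else branch requires ((g = -1 and lim != -4) -> 3*g > 26) and ((not (g = -1 and lim != -4)) -> 3*g > 53).
Before the if: ((3*j != 3*lim + 17 -> j = -2) -> (3*lim != 3 and 3*lim > 35)) and ((not (3*j != 3*lim + 17 -> j = -2)) -> (((g = -1 and lim != -4) -> 3*g > 26) and ((not (g = -1 and lim != -4)) -> 3*g > 53)))
Before j := g: ((3*g != 3*lim + 17 -> g = -2) -> (3*lim != 3 and 3*lim > 35)) and ((not (3*g != 3*lim + 17 -> g = -2)) -> (((g = -1 and lim != -4) -> 3*g > 26) and ((not (g = -1 and lim != -4)) -> 3*g > 53)))
The weakest precondition is ((3*g != 3*lim + 17 -> g = -2) -> (3*lim != 3 and 3*lim > 35)) and ((not (3*g != 3*lim + 17 -> g = -2)) -> (((g = -1 and lim != -4) -> 3*g > 26) and ((not (g = -1 and lim != -4)) -> 3*g > 53))).
Check whether ((3*g != 3*lim + 17 -> g = -2) -> (3*lim != 3 and 3*lim > 37)) and ((not (3*g != 3*lim + 17 -> g = -2)) -> (((g = -1 and lim != -4) -> 3*g > 26) and ((not (g = -1 and lim != -4)) -> 3*g > 53))) implies it.
Every state satisfying the precondition satisfies the weakest precondition: the implication holds.
Answer: valid


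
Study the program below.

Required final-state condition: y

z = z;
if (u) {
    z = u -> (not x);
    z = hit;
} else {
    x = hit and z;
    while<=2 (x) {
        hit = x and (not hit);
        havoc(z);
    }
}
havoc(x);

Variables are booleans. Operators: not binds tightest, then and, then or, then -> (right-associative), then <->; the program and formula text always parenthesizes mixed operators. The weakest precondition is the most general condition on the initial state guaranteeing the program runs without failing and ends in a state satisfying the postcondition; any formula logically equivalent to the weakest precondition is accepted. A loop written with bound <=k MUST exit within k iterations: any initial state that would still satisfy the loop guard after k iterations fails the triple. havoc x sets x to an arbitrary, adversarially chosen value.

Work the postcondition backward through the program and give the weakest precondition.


Working backward. After the program, y must hold.
Before havoc x: y
Then branch requires y; else branch requires ((hit and z) -> (((hit and z) -> ((not (hit and z)) and y)) and ((not (hit and z)) -> y))) and ((not (hit and z)) -> y).
Before the if: (u -> y) and ((not u) -> (((hit and z) -> (((hit and z) -> ((not (hit and z)) and y)) and ((not (hit and z)) -> y))) and ((not (hit and z)) -> y)))
Before z := z: (u -> y) and ((not u) -> (((hit and z) -> (((hit and z) -> ((not (hit and z)) and y)) and ((not (hit and z)) -> y))) and ((not (hit and z)) -> y)))
Answer: WP = (u -> y) and ((not u) -> (((hit and z) -> (((hit and z) -> ((not (hit and z)) and y)) and ((not (hit and z)) -> y))) and ((not (hit and z)) -> y)))


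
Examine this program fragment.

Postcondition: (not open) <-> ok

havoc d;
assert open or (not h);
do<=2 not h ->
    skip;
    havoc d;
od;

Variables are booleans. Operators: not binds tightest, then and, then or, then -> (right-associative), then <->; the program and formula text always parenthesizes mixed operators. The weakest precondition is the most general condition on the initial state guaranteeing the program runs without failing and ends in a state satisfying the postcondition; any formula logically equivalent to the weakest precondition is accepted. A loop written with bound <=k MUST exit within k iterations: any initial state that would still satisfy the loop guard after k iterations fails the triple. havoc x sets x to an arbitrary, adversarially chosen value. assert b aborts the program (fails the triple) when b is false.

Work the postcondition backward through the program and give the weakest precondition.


Working backward. After the program, (not open) <-> ok must hold.
Before the loop (bound <=2), unroll the exhaustion recursion (WP_0 = exit-now case; WP_j = one more guarded iteration, up to j = 2):
  WP_0: h and ((not open) <-> ok)
  WP_1: ((not h) -> (h and ((not open) <-> ok))) and (h -> ((not open) <-> ok))
  WP_2: ((not h) -> (((not h) -> (h and ((not open) <-> ok))) and (h -> ((not open) <-> ok)))) and (h -> ((not open) <-> ok))
So before the loop: ((not h) -> (((not h) -> (h and ((not open) <-> ok))) and (h -> ((not open) <-> ok)))) and (h -> ((not open) <-> ok))
Before assert open or (not h): (open or (not h)) and ((not h) -> (((not h) -> (h and ((not open) <-> ok))) and (h -> ((not open) <-> ok)))) and (h -> ((not open) <-> ok))
Before havoc d: (open or (not h)) and ((not h) -> (((not h) -> (h and ((not open) <-> ok))) and (h -> ((not open) <-> ok)))) and (h -> ((not open) <-> ok))
Answer: WP = (open or (not h)) and ((not h) -> (((not h) -> (h and ((not open) <-> ok))) and (h -> ((not open) <-> ok)))) and (h -> ((not open) <-> ok))


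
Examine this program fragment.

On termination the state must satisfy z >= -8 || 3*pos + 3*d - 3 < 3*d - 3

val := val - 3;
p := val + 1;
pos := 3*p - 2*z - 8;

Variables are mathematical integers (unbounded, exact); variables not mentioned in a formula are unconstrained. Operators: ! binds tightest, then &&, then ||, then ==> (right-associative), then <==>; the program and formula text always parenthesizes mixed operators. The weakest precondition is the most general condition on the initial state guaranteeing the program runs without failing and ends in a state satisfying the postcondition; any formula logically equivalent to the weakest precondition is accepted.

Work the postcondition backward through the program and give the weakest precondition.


Working backward. After the program, the postcondition z >= -8 || 3*pos + 3*d - 3 < 3*d - 3 must hold; in canonical form it is z >= -8 || 3*pos < 0.
Before pos := 3*p - 2*z - 8: z >= -8 || 9*p < 6*z + 24
Before p := val + 1: z >= -8 || 9*val < 6*z + 15
Before val := val - 3: z >= -8 || 9*val < 6*z + 42
Answer: WP = z >= -8 || 9*val < 6*z + 42


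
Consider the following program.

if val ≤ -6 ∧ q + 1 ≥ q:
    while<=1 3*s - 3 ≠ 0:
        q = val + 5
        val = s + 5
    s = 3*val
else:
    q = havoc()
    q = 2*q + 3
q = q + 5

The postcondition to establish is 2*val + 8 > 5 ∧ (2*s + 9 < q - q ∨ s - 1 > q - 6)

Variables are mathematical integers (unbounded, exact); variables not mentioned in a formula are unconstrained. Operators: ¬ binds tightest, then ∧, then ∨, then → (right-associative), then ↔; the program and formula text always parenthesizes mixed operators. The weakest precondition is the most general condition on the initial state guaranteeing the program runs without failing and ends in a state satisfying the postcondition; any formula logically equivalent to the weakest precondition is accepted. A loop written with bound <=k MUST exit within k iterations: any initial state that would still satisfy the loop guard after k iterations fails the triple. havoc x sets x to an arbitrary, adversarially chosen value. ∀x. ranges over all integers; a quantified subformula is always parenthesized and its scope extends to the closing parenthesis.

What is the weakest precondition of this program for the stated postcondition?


Working backward. After the program, the postcondition 2*val + 8 > 5 ∧ (2*s + 9 < q - q ∨ s - 1 > q - 6) must hold; in canonical form it is 2*val > -3 ∧ (2*s < -9 ∨ s > q - 5).
Before q := q + 5: 2*val > -3 ∧ (2*s < -9 ∨ s > q)
Then branch requires (3*s ≠ 3 → ((¬(3*s ≠ 3)) ∧ 2*s > -13 ∧ (6*s < -39 ∨ 3*s > val - 10))) ∧ ((¬(3*s ≠ 3)) → (2*val > -3 ∧ (6*val < -9 ∨ 3*val > q))); else branch requires ∀q_1. (2*val > -3 ∧ (2*s < -9 ∨ s > 2*q_1 + 3)).
Before the if: (val ≤ -6 → ((3*s ≠ 3 → ((¬(3*s ≠ 3)) ∧ 2*s > -13 ∧ (6*s < -39 ∨ 3*s > val - 10))) ∧ ((¬(3*s ≠ 3)) → (2*val > -3 ∧ (6*val < -9 ∨ 3*val > q))))) ∧ ((¬(val ≤ -6)) → (∀q_1. (2*val > -3 ∧ (2*s < -9 ∨ s > 2*q_1 + 3))))
Answer: WP = (val ≤ -6 → ((3*s ≠ 3 → ((¬(3*s ≠ 3)) ∧ 2*s > -13 ∧ (6*s < -39 ∨ 3*s > val - 10))) ∧ ((¬(3*s ≠ 3)) → (2*val > -3 ∧ (6*val < -9 ∨ 3*val > q))))) ∧ ((¬(val ≤ -6)) → (∀q_1. (2*val > -3 ∧ (2*s < -9 ∨ s > 2*q_1 + 3))))


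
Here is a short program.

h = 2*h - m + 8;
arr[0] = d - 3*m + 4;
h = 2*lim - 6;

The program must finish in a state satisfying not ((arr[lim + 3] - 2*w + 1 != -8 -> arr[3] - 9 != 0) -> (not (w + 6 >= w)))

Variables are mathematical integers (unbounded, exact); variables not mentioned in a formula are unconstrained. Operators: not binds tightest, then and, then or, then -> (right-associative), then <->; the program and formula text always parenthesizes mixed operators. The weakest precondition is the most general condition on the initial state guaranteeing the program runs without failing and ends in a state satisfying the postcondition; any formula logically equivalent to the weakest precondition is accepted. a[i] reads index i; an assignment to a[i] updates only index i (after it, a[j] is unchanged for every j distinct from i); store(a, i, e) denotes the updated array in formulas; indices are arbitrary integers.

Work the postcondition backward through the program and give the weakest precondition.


Working backward. After the program, the postcondition not ((arr[lim + 3] - 2*w + 1 != -8 -> arr[3] - 9 != 0) -> (not (w + 6 >= w))) must hold; in canonical form it is arr[lim + 3] != 2*w - 9 -> arr[3] != 9.
Before h := 2*lim - 6: arr[lim + 3] != 2*w - 9 -> arr[3] != 9
Before arr[0] := d - 3*m + 4: store(arr, 0, d - 3*m + 4)[lim + 3] != 2*w - 9 -> arr[3] != 9
Before h := 2*h - m + 8: store(arr, 0, d - 3*m + 4)[lim + 3] != 2*w - 9 -> arr[3] != 9
Answer: WP = store(arr, 0, d - 3*m + 4)[lim + 3] != 2*w - 9 -> arr[3] != 9


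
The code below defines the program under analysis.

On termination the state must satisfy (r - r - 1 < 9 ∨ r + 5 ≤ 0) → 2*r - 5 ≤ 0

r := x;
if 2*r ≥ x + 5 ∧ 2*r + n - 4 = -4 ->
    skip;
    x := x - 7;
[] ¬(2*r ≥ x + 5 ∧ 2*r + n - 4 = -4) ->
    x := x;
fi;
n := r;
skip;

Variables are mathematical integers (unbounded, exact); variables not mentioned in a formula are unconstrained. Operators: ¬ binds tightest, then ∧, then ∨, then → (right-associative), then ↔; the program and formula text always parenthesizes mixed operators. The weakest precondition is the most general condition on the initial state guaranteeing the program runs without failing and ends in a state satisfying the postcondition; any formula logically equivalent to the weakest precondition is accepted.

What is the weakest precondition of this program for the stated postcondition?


Working backward. After the program, the postcondition (r - r - 1 < 9 ∨ r + 5 ≤ 0) → 2*r - 5 ≤ 0 must hold; in canonical form it is 2*r ≤ 5.
Before skip: 2*r ≤ 5
Before n := r: 2*r ≤ 5
Then branch requires 2*r ≤ 5; else branch requires 2*r ≤ 5.
Before the if: ((2*r ≥ x + 5 ∧ n + 2*r = 0) → 2*r ≤ 5) ∧ ((¬(2*r ≥ x + 5 ∧ n + 2*r = 0)) → 2*r ≤ 5)
Before r := x: ((x ≥ 5 ∧ n + 2*x = 0) → 2*x ≤ 5) ∧ ((¬(x ≥ 5 ∧ n + 2*x = 0)) → 2*x ≤ 5)
Answer: WP = ((x ≥ 5 ∧ n + 2*x = 0) → 2*x ≤ 5) ∧ ((¬(x ≥ 5 ∧ n + 2*x = 0)) → 2*x ≤ 5)


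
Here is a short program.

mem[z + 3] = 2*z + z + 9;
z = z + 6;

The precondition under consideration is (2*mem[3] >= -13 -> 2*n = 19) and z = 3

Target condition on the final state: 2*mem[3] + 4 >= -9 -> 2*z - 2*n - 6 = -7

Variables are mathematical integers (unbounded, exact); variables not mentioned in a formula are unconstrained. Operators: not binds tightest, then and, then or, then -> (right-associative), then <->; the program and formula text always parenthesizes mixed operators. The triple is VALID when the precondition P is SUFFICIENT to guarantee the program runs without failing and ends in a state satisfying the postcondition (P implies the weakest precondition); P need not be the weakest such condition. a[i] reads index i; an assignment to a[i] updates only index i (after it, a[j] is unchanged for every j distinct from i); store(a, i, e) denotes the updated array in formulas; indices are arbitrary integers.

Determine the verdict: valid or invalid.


Working backward. After the program, the postcondition 2*mem[3] + 4 >= -9 -> 2*z - 2*n - 6 = -7 must hold; in canonical form it is 2*mem[3] >= -13 -> 2*z = 2*n - 1.
Before z := z + 6: 2*mem[3] >= -13 -> 2*z = 2*n - 13
Before mem[z + 3] := 2*z + z + 9: 2*store(mem, z + 3, 3*z + 9)[3] >= -13 -> 2*z = 2*n - 13
The weakest precondition is 2*store(mem, z + 3, 3*z + 9)[3] >= -13 -> 2*z = 2*n - 13.
Check whether (2*mem[3] >= -13 -> 2*n = 19) and z = 3 implies it.
Every state satisfying the precondition satisfies the weakest precondition: the implication holds.
Answer: valid


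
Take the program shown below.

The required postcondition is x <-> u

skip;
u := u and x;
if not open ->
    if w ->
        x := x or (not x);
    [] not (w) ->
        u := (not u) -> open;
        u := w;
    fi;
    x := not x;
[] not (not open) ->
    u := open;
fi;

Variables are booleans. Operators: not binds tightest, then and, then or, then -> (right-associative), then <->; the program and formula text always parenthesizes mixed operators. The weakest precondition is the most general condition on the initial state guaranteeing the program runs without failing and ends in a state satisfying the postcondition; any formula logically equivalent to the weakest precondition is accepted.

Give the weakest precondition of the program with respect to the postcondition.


Working backward. After the program, x <-> u must hold.
Then branch requires (w -> (not u)) and ((not w) -> ((not x) <-> w)); else branch requires x <-> open.
Before the if: ((not open) -> ((w -> (not u)) and ((not w) -> ((not x) <-> w)))) and (open -> (x <-> open))
Before u := u and x: ((not open) -> ((w -> (not (u and x))) and ((not w) -> ((not x) <-> w)))) and (open -> (x <-> open))
Before skip: ((not open) -> ((w -> (not (u and x))) and ((not w) -> ((not x) <-> w)))) and (open -> (x <-> open))
Answer: WP = ((not open) -> ((w -> (not (u and x))) and ((not w) -> ((not x) <-> w)))) and (open -> (x <-> open))


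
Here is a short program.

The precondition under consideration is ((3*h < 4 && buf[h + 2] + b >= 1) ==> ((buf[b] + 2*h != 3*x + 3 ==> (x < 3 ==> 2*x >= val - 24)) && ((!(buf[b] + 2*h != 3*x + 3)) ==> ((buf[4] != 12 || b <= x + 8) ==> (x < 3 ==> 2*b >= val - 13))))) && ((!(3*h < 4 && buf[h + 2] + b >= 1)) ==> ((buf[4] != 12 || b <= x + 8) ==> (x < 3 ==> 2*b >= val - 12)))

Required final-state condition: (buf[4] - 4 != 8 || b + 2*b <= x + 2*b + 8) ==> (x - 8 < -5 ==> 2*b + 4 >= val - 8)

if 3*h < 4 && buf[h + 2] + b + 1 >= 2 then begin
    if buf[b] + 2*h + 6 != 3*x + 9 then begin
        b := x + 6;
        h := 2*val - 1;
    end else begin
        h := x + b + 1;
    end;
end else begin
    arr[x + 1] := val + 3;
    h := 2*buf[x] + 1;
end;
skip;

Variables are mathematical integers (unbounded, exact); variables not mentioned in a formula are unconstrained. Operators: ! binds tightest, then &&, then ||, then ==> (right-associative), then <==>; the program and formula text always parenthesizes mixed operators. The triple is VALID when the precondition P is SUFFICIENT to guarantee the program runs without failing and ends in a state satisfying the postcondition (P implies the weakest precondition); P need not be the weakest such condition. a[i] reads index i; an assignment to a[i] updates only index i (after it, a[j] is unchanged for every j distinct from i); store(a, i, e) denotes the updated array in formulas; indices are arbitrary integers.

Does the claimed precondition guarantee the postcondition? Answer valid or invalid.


Working backward. After the program, the postcondition (buf[4] - 4 != 8 || b + 2*b <= x + 2*b + 8) ==> (x - 8 < -5 ==> 2*b + 4 >= val - 8) must hold; in canonical form it is (buf[4] != 12 || b <= x + 8) ==> (x < 3 ==> 2*b >= val - 12).
Before skip: (buf[4] != 12 || b <= x + 8) ==> (x < 3 ==> 2*b >= val - 12)
Then branch requires (buf[b] + 2*h != 3*x + 3 ==> (x < 3 ==> 2*x >= val - 24)) && ((!(buf[b] + 2*h != 3*x + 3)) ==> ((buf[4] != 12 || b <= x + 8) ==> (x < 3 ==> 2*b >= val - 12))); else branch requires (buf[4] != 12 || b <= x + 8) ==> (x < 3 ==> 2*b >= val - 12).
Before the if: ((3*h < 4 && buf[h + 2] + b >= 1) ==> ((buf[b] + 2*h != 3*x + 3 ==> (x < 3 ==> 2*x >= val - 24)) && ((!(buf[b] + 2*h != 3*x + 3)) ==> ((buf[4] != 12 || b <= x + 8) ==> (x < 3 ==> 2*b >= val - 12))))) && ((!(3*h < 4 && buf[h + 2] + b >= 1)) ==> ((buf[4] != 12 || b <= x + 8) ==> (x < 3 ==> 2*b >= val - 12)))
The weakest precondition is ((3*h < 4 && buf[h + 2] + b >= 1) ==> ((buf[b] + 2*h != 3*x + 3 ==> (x < 3 ==> 2*x >= val - 24)) && ((!(buf[b] + 2*h != 3*x + 3)) ==> ((buf[4] != 12 || b <= x + 8) ==> (x < 3 ==> 2*b >= val - 12))))) && ((!(3*h < 4 && buf[h + 2] + b >= 1)) ==> ((buf[4] != 12 || b <= x + 8) ==> (x < 3 ==> 2*b >= val - 12))).
Check whether ((3*h < 4 && buf[h + 2] + b >= 1) ==> ((buf[b] + 2*h != 3*x + 3 ==> (x < 3 ==> 2*x >= val - 24)) && ((!(buf[b] + 2*h != 3*x + 3)) ==> ((buf[4] != 12 || b <= x + 8) ==> (x < 3 ==> 2*b >= val - 13))))) && ((!(3*h < 4 && buf[h + 2] + b >= 1)) ==> ((buf[4] != 12 || b <= x + 8) ==> (x < 3 ==> 2*b >= val - 12))) implies it.
Countermodel: at the initial state b = 0, buf = {[0] = 3, [2] = 1, [4] = 5, elsewhere 1}, h = 0, val = 13, x = 0, the precondition holds but the weakest precondition fails.
Answer: invalid


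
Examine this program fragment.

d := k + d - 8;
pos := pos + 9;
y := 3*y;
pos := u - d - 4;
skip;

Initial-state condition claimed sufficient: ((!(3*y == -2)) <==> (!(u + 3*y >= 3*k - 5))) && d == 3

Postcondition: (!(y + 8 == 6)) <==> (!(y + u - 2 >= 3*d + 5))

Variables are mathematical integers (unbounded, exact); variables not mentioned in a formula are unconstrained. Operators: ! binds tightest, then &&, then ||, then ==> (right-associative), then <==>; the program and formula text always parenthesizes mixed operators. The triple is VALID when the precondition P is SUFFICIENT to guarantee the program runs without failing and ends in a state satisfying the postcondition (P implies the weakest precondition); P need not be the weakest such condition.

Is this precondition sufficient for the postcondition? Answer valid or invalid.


Working backward. After the program, the postcondition (!(y + 8 == 6)) <==> (!(y + u - 2 >= 3*d + 5)) must hold; in canonical form it is (!(y == -2)) <==> (!(u + y >= 3*d + 7)).
Before skip: (!(y == -2)) <==> (!(u + y >= 3*d + 7))
Before pos := u - d - 4: (!(y == -2)) <==> (!(u + y >= 3*d + 7))
Before y := 3*y: (!(3*y == -2)) <==> (!(u + 3*y >= 3*d + 7))
Before pos := pos + 9: (!(3*y == -2)) <==> (!(u + 3*y >= 3*d + 7))
Before d := k + d - 8: (!(3*y == -2)) <==> (!(u + 3*y >= 3*d + 3*k - 17))
The weakest precondition is (!(3*y == -2)) <==> (!(u + 3*y >= 3*d + 3*k - 17)).
Check whether ((!(3*y == -2)) <==> (!(u + 3*y >= 3*k - 5))) && d == 3 implies it.
Countermodel: at the initial state d = 3, k = 2, u = 0, y = 0, the precondition holds but the weakest precondition fails.
Answer: invalid


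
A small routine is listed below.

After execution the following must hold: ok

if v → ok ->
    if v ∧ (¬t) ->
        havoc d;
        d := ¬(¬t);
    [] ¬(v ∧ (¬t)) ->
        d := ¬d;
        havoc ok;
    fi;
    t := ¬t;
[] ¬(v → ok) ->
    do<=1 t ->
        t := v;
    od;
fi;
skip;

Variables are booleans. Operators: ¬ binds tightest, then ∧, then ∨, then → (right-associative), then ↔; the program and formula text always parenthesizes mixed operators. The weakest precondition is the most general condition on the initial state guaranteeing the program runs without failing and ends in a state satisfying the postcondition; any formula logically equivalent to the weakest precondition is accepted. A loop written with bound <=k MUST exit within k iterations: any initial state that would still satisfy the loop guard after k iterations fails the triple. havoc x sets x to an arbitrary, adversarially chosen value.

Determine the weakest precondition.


Working backward. After the program, ok must hold.
Before skip: ok
Then branch requires ((v ∧ (¬t)) → ok) ∧ v ∧ (¬t); else branch requires (t → ((¬v) ∧ ok)) ∧ ((¬t) → ok).
Before the if: ((v → ok) → (((v ∧ (¬t)) → ok) ∧ v ∧ (¬t))) ∧ ((¬(v → ok)) → ((t → ((¬v) ∧ ok)) ∧ ((¬t) → ok)))
Answer: WP = ((v → ok) → (((v ∧ (¬t)) → ok) ∧ v ∧ (¬t))) ∧ ((¬(v → ok)) → ((t → ((¬v) ∧ ok)) ∧ ((¬t) → ok)))


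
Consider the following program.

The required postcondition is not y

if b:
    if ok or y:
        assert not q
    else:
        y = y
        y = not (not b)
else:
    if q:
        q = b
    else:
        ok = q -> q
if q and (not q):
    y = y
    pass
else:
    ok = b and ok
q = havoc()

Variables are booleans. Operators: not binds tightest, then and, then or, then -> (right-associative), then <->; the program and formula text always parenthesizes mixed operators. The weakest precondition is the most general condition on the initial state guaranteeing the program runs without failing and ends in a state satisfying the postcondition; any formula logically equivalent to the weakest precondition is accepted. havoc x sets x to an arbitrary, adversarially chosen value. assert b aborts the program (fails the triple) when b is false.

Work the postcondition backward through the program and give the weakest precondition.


Working backward. After the program, not y must hold.
Before havoc q: not y
Then branch requires not y; else branch requires not y.
Before the if: not y
Then branch requires ((ok or y) -> ((not q) and (not y))) and ((not (ok or y)) -> (not b)); else branch requires (q -> (not y)) and ((not q) -> (not y)).
Before the if: (b -> (((ok or y) -> ((not q) and (not y))) and ((not (ok or y)) -> (not b)))) and ((not b) -> ((q -> (not y)) and ((not q) -> (not y))))
Answer: WP = (b -> (((ok or y) -> ((not q) and (not y))) and ((not (ok or y)) -> (not b)))) and ((not b) -> ((q -> (not y)) and ((not q) -> (not y))))


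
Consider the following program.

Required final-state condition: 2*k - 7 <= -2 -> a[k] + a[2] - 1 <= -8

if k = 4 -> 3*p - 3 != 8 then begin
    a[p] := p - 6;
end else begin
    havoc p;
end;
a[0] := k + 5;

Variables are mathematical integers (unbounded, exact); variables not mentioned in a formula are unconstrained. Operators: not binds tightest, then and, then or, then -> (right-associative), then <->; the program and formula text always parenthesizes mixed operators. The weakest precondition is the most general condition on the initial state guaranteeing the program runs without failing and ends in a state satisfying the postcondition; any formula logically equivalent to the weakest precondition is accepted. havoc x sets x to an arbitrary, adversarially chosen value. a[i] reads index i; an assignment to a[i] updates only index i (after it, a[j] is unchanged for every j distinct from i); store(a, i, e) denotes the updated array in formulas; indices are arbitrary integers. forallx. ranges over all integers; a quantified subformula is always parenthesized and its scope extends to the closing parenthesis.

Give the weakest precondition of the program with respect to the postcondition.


Working backward. After the program, the postcondition 2*k - 7 <= -2 -> a[k] + a[2] - 1 <= -8 must hold; in canonical form it is 2*k <= 5 -> a[2] + a[k] <= -7.
Before a[0] := k + 5: 2*k <= 5 -> a[2] + store(a, 0, k + 5)[k] <= -7
Then branch requires 2*k <= 5 -> store(a, p, p - 6)[2] + store(store(a, p, p - 6), 0, k + 5)[k] <= -7; else branch requires 2*k <= 5 -> a[2] + store(a, 0, k + 5)[k] <= -7.
Before the if: ((k = 4 -> 3*p != 11) -> (2*k <= 5 -> store(a, p, p - 6)[2] + store(store(a, p, p - 6), 0, k + 5)[k] <= -7)) and ((not (k = 4 -> 3*p != 11)) -> (2*k <= 5 -> a[2] + store(a, 0, k + 5)[k] <= -7))
Answer: WP = ((k = 4 -> 3*p != 11) -> (2*k <= 5 -> store(a, p, p - 6)[2] + store(store(a, p, p - 6), 0, k + 5)[k] <= -7)) and ((not (k = 4 -> 3*p != 11)) -> (2*k <= 5 -> a[2] + store(a, 0, k + 5)[k] <= -7))


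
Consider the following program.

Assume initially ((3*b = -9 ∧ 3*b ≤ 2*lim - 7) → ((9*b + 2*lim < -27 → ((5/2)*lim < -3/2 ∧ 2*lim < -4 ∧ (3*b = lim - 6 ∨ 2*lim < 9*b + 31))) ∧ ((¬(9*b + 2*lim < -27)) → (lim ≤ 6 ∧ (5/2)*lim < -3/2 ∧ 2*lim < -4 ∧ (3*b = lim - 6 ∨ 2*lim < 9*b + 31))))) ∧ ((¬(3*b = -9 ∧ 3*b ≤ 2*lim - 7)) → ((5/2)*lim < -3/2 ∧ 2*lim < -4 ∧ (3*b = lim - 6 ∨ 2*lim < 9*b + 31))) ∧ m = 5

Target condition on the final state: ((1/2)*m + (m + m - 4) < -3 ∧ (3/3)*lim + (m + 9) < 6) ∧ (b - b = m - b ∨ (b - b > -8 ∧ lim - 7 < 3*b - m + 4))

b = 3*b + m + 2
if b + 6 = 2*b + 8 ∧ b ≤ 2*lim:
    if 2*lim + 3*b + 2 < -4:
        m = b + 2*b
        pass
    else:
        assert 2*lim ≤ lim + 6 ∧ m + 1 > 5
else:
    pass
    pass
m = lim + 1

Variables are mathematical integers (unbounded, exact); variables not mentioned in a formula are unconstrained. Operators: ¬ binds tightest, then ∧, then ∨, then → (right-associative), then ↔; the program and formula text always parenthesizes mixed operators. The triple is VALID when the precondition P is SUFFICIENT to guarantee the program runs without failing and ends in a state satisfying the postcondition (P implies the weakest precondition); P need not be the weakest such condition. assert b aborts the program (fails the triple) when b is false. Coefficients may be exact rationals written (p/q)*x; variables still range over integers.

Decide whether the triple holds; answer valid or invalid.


Working backward. After the program, the postcondition ((1/2)*m + (m + m - 4) < -3 ∧ (3/3)*lim + (m + 9) < 6) ∧ (b - b = m - b ∨ (b - b > -8 ∧ lim - 7 < 3*b - m + 4)) must hold; in canonical form it is (5/2)*m < 1 ∧ lim + m < -3 ∧ (b = m ∨ lim + m < 3*b + 11).
Before m := lim + 1: (5/2)*lim < -3/2 ∧ 2*lim < -4 ∧ (b = lim + 1 ∨ 2*lim < 3*b + 10)
Then branch requires (3*b + 2*lim < -6 → ((5/2)*lim < -3/2 ∧ 2*lim < -4 ∧ (b = lim + 1 ∨ 2*lim < 3*b + 10))) ∧ ((¬(3*b + 2*lim < -6)) → (lim ≤ 6 ∧ m > 4 ∧ (5/2)*lim < -3/2 ∧ 2*lim < -4 ∧ (b = lim + 1 ∨ 2*lim < 3*b + 10))); else branch requires (5/2)*lim < -3/2 ∧ 2*lim < -4 ∧ (b = lim + 1 ∨ 2*lim < 3*b + 10).
Before the if: ((b = -2 ∧ b ≤ 2*lim) → ((3*b + 2*lim < -6 → ((5/2)*lim < -3/2 ∧ 2*lim < -4 ∧ (b = lim + 1 ∨ 2*lim < 3*b + 10))) ∧ ((¬(3*b + 2*lim < -6)) → (lim ≤ 6 ∧ m > 4 ∧ (5/2)*lim < -3/2 ∧ 2*lim < -4 ∧ (b = lim + 1 ∨ 2*lim < 3*b + 10))))) ∧ ((¬(b = -2 ∧ b ≤ 2*lim)) → ((5/2)*lim < -3/2 ∧ 2*lim < -4 ∧ (b = lim + 1 ∨ 2*lim < 3*b + 10)))
Before b := 3*b + m + 2: ((3*b + m = -4 ∧ 3*b + m ≤ 2*lim - 2) → ((9*b + 2*lim + 3*m < -12 → ((5/2)*lim < -3/2 ∧ 2*lim < -4 ∧ (3*b + m = lim - 1 ∨ 2*lim < 9*b + 3*m + 16))) ∧ ((¬(9*b + 2*lim + 3*m < -12)) → (lim ≤ 6 ∧ m > 4 ∧ (5/2)*lim < -3/2 ∧ 2*lim < -4 ∧ (3*b + m = lim - 1 ∨ 2*lim < 9*b + 3*m + 16))))) ∧ ((¬(3*b + m = -4 ∧ 3*b + m ≤ 2*lim - 2)) → ((5/2)*lim < -3/2 ∧ 2*lim < -4 ∧ (3*b + m = lim - 1 ∨ 2*lim < 9*b + 3*m + 16)))
The weakest precondition is ((3*b + m = -4 ∧ 3*b + m ≤ 2*lim - 2) → ((9*b + 2*lim + 3*m < -12 → ((5/2)*lim < -3/2 ∧ 2*lim < -4 ∧ (3*b + m = lim - 1 ∨ 2*lim < 9*b + 3*m + 16))) ∧ ((¬(9*b + 2*lim + 3*m < -12)) → (lim ≤ 6 ∧ m > 4 ∧ (5/2)*lim < -3/2 ∧ 2*lim < -4 ∧ (3*b + m = lim - 1 ∨ 2*lim < 9*b + 3*m + 16))))) ∧ ((¬(3*b + m = -4 ∧ 3*b + m ≤ 2*lim - 2)) → ((5/2)*lim < -3/2 ∧ 2*lim < -4 ∧ (3*b + m = lim - 1 ∨ 2*lim < 9*b + 3*m + 16))).
Check whether ((3*b = -9 ∧ 3*b ≤ 2*lim - 7) → ((9*b + 2*lim < -27 → ((5/2)*lim < -3/2 ∧ 2*lim < -4 ∧ (3*b = lim - 6 ∨ 2*lim < 9*b + 31))) ∧ ((¬(9*b + 2*lim < -27)) → (lim ≤ 6 ∧ (5/2)*lim < -3/2 ∧ 2*lim < -4 ∧ (3*b = lim - 6 ∨ 2*lim < 9*b + 31))))) ∧ ((¬(3*b = -9 ∧ 3*b ≤ 2*lim - 7)) → ((5/2)*lim < -3/2 ∧ 2*lim < -4 ∧ (3*b = lim - 6 ∨ 2*lim < 9*b + 31))) ∧ m = 5 implies it.
Every state satisfying the precondition satisfies the weakest precondition: the implication holds.
Answer: valid


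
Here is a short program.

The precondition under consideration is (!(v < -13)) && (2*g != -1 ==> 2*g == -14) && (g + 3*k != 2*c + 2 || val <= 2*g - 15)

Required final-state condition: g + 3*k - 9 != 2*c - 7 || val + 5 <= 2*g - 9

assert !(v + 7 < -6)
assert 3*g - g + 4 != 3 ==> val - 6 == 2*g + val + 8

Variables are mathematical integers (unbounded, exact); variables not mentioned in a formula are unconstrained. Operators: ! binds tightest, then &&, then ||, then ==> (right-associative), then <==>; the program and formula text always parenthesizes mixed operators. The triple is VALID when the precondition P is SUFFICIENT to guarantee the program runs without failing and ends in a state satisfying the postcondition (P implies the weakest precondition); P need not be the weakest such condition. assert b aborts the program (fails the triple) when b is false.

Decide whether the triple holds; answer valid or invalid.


Working backward. After the program, the postcondition g + 3*k - 9 != 2*c - 7 || val + 5 <= 2*g - 9 must hold; in canonical form it is g + 3*k != 2*c + 2 || val <= 2*g - 14.
Before assert 3*g - g + 4 != 3 ==> val - 6 == 2*g + val + 8: (2*g != -1 ==> 2*g == -14) && (g + 3*k != 2*c + 2 || val <= 2*g - 14)
Before assert !(v + 7 < -6): (!(v < -13)) && (2*g != -1 ==> 2*g == -14) && (g + 3*k != 2*c + 2 || val <= 2*g - 14)
The weakest precondition is (!(v < -13)) && (2*g != -1 ==> 2*g == -14) && (g + 3*k != 2*c + 2 || val <= 2*g - 14).
Check whether (!(v < -13)) && (2*g != -1 ==> 2*g == -14) && (g + 3*k != 2*c + 2 || val <= 2*g - 15) implies it.
Every state satisfying the precondition satisfies the weakest precondition: the implication holds.
Answer: valid


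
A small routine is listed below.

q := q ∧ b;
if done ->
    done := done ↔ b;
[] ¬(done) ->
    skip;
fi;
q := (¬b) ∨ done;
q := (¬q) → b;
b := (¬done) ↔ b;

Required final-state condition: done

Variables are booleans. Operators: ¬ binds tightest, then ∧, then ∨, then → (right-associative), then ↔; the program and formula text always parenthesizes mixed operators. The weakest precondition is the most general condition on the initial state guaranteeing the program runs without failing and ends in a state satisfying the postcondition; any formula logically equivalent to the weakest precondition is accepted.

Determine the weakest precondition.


Working backward. After the program, done must hold.
Before b := (¬done) ↔ b: done
Before q := (¬q) → b: done
Before q := (¬b) ∨ done: done
Then branch requires done ↔ b; else branch requires done.
Before the if: (done → (done ↔ b)) ∧ ((¬done) → done)
Before q := q ∧ b: (done → (done ↔ b)) ∧ ((¬done) → done)
Answer: WP = (done → (done ↔ b)) ∧ ((¬done) → done)


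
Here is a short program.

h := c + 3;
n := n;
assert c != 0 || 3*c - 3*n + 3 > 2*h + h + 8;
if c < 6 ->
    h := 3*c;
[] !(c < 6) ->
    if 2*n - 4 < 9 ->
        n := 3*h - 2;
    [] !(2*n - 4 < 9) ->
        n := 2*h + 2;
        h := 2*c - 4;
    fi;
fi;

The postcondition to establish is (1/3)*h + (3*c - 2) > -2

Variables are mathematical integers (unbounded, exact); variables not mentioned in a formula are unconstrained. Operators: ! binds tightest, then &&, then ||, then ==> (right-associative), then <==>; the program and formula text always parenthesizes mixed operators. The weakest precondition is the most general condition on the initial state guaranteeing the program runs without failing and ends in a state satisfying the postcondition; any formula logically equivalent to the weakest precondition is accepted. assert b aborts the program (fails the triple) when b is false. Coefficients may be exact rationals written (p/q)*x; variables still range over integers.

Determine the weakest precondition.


Working backward. After the program, the postcondition (1/3)*h + (3*c - 2) > -2 must hold; in canonical form it is 3*c + (1/3)*h > 0.
Then branch requires 4*c > 0; else branch requires (2*n < 13 ==> 3*c + (1/3)*h > 0) && ((!(2*n < 13)) ==> (11/3)*c > 4/3).
Before the if: (c < 6 ==> 4*c > 0) && ((!(c < 6)) ==> ((2*n < 13 ==> 3*c + (1/3)*h > 0) && ((!(2*n < 13)) ==> (11/3)*c > 4/3)))
Before assert c != 0 || 3*c - 3*n + 3 > 2*h + h + 8: (c != 0 || 3*c > 3*h + 3*n + 5) && (c < 6 ==> 4*c > 0) && ((!(c < 6)) ==> ((2*n < 13 ==> 3*c + (1/3)*h > 0) && ((!(2*n < 13)) ==> (11/3)*c > 4/3)))
Before n := n: (c != 0 || 3*c > 3*h + 3*n + 5) && (c < 6 ==> 4*c > 0) && ((!(c < 6)) ==> ((2*n < 13 ==> 3*c + (1/3)*h > 0) && ((!(2*n < 13)) ==> (11/3)*c > 4/3)))
Before h := c + 3: (c != 0 || 3*n < -14) && (c < 6 ==> 4*c > 0) && ((!(c < 6)) ==> ((2*n < 13 ==> (10/3)*c > -1) && ((!(2*n < 13)) ==> (11/3)*c > 4/3)))
Answer: WP = (c != 0 || 3*n < -14) && (c < 6 ==> 4*c > 0) && ((!(c < 6)) ==> ((2*n < 13 ==> (10/3)*c > -1) && ((!(2*n < 13)) ==> (11/3)*c > 4/3)))
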